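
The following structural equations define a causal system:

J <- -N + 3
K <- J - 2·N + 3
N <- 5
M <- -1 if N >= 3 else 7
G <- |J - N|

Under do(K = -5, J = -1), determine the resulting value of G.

6

Setting K = -5, J = -1 by intervention discards those variables' equations.
G = |J - N|  [with J=-1, N=5]  = 6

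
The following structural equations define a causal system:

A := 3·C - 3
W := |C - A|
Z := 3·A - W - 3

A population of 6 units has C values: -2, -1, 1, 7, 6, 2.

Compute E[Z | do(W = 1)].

6.5

do(W=1) breaks W's dependence on C. With W=1 fixed, Z across the units is -31, -22, -4, 50, 41, 5, mean 6.5.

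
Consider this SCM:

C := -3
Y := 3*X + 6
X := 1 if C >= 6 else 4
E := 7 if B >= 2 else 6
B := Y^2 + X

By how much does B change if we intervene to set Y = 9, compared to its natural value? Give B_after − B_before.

-243

The intervention breaks the incoming arrows to Y: Y := 3*X + 6 no longer applies, and Y = 9.
X = 1 if C >= 6 else 4  [with C=-3]  = 4
B = Y^2 + X  [with Y=9, X=4]  = 85
Without intervention: X = 1 if C >= 6 else 4  [with C=-3]  = 4; Y = 3*X + 6  [with X=4]  = 18; B = Y^2 + X  [with Y=18, X=4]  = 328.
Change = 85 − 328 = -243.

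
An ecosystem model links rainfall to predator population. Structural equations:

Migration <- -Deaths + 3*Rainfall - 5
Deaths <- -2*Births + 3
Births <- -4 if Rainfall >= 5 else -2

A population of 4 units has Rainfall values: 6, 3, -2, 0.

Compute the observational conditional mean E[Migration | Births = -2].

Conditioning on Births=-2 selects the 3 unit(s) with Rainfall ∈ {3, -2, 0}. Their Migration values: -3, -18, -12. Mean = -11.

-11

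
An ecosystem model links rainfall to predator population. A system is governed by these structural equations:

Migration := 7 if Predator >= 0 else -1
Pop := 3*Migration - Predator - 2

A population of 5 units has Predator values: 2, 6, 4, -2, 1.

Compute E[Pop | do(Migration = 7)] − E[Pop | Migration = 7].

Under do(Migration=7), Migration's equation is replaced by Migration=7 for every unit. Per-unit Pop: 17, 13, 15, 21, 18. Mean = 16.8.
E[Pop|Migration=7] averages over only the 4 units with Migration=7 (Predator = 2, 6, 4, 1): Pop = 17, 13, 15, 18, mean 15.75.
Difference = 16.8 − 15.75 = 1.05.

1.05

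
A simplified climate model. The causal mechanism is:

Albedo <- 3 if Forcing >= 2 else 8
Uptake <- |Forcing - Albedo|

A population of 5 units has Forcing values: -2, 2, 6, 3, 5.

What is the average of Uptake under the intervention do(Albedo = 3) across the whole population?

2.2

Under do(Albedo=3), Albedo's equation is replaced by Albedo=3 for every unit. Per-unit Uptake: 5, 1, 3, 0, 2. Mean = 2.2.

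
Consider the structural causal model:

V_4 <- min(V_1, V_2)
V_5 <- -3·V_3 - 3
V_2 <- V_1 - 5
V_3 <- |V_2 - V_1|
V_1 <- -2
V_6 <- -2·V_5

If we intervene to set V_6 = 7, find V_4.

-7

do(V_6=7) replaces the equation V_6 <- -2·V_5 with the constant V_6 = 7.
No directed path runs from V_6 to V_4, so V_4 keeps its natural value.
V_2 = V_1 - 5  [with V_1=-2]  = -7
V_4 = min(V_1, V_2)  [with V_1=-2, V_2=-7]  = -7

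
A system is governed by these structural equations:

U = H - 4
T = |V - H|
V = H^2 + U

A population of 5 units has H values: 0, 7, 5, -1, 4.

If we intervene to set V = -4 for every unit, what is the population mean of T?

7

The intervention sets V=-4 in all 5 units regardless of H. Recomputing T per unit gives 4, 11, 9, 3, 8; average 7.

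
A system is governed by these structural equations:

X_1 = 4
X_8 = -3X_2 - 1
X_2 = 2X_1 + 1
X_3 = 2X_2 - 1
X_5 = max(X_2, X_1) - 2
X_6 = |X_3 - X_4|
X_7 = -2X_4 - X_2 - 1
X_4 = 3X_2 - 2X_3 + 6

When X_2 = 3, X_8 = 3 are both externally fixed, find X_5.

Under do(X_2 = 3, X_8 = 3), each intervened variable's structural equation is replaced by its fixed value.
X_5 = max(X_2, X_1) - 2  [with X_2=3, X_1=4]  = 2

2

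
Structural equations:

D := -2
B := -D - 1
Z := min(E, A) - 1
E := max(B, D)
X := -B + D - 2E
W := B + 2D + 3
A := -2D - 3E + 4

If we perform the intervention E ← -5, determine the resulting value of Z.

The intervention breaks the incoming arrows to E: E := max(B, D) no longer applies, and E = -5.
A = -2D - 3E + 4  [with D=-2, E=-5]  = 23
Z = min(E, A) - 1  [with E=-5, A=23]  = -6

-6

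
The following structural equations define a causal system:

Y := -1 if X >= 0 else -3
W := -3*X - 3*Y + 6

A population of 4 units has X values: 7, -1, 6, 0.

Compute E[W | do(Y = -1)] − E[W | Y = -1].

Every unit gets Y=-1 under the intervention. W values become -12, 12, -9, 9; E[W|do(Y=-1)] = 0.
E[W|Y=-1] averages over only the 3 units with Y=-1 (X = 7, 6, 0): W = -12, -9, 9, mean -4.
Difference = 0 − (-4) = 4.

4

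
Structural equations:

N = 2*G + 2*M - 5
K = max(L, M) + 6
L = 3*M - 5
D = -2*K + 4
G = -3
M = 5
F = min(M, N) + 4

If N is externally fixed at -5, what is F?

-1

The intervention breaks the incoming arrows to N: N = 2*G + 2*M - 5 no longer applies, and N = -5.
F = min(M, N) + 4  [with M=5, N=-5]  = -1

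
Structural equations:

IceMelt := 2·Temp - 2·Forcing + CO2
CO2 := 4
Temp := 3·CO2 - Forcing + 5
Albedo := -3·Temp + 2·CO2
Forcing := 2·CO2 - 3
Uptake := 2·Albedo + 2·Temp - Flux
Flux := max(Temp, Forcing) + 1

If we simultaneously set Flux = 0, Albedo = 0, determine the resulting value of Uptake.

24

Setting Flux = 0, Albedo = 0 by intervention discards those variables' equations.
Forcing = 2·CO2 - 3  [with CO2=4]  = 5
Temp = 3·CO2 - Forcing + 5  [with CO2=4, Forcing=5]  = 12
Uptake = 2·Albedo + 2·Temp - Flux  [with Albedo=0, Temp=12, Flux=0]  = 24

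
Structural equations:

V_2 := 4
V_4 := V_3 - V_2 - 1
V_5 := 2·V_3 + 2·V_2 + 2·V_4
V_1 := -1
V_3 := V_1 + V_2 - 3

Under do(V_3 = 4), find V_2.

Under do(V_3=4), the mechanism V_3 := V_1 + V_2 - 3 is discarded; V_3 is fixed at 4.
Since V_2 is not a descendant of the intervened variable, it is unaffected.

4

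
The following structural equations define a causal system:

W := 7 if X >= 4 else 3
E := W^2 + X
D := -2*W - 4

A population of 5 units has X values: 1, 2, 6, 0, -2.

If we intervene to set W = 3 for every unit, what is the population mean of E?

Under do(W=3), W's equation is replaced by W=3 for every unit. Per-unit E: 10, 11, 15, 9, 7. Mean = 10.4.

10.4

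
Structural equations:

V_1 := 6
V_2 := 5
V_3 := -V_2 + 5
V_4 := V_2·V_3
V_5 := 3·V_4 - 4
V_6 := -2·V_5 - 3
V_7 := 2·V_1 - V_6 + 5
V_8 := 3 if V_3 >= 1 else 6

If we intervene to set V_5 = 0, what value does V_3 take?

0

do(V_5=0) replaces the equation V_5 := 3·V_4 - 4 with the constant V_5 = 0.
V_3 is not downstream of the intervention, so its value is determined by the original equations.
V_3 = -V_2 + 5  [with V_2=5]  = 0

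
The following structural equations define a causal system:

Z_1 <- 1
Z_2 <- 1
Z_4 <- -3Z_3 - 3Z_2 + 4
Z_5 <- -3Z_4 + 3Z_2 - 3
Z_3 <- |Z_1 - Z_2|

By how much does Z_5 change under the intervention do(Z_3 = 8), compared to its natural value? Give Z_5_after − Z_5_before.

72

do(Z_3=8) replaces the equation Z_3 <- |Z_1 - Z_2| with the constant Z_3 = 8.
Z_4 = -3Z_3 - 3Z_2 + 4  [with Z_3=8, Z_2=1]  = -23
Z_5 = -3Z_4 + 3Z_2 - 3  [with Z_4=-23, Z_2=1]  = 69
Without intervention: Z_3 = |Z_1 - Z_2|  [with Z_1=1, Z_2=1]  = 0; Z_4 = -3Z_3 - 3Z_2 + 4  [with Z_3=0, Z_2=1]  = 1; Z_5 = -3Z_4 + 3Z_2 - 3  [with Z_4=1, Z_2=1]  = -3.
Change = 69 − (-3) = 72.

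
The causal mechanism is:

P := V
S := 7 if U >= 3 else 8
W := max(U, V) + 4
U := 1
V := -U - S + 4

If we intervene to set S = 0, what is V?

The intervention breaks the incoming arrows to S: S := 7 if U >= 3 else 8 no longer applies, and S = 0.
V = -U - S + 4  [with U=1, S=0]  = 3

3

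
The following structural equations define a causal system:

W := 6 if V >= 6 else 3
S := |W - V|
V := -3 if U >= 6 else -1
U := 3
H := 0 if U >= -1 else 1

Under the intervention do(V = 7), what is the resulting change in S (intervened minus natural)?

Under do(V=7), the mechanism V := -3 if U >= 6 else -1 is discarded; V is fixed at 7.
W = 6 if V >= 6 else 3  [with V=7]  = 6
S = |W - V|  [with W=6, V=7]  = 1
Without intervention: V = -3 if U >= 6 else -1  [with U=3]  = -1; W = 6 if V >= 6 else 3  [with V=-1]  = 3; S = |W - V|  [with W=3, V=-1]  = 4.
Change = 1 − 4 = -3.

-3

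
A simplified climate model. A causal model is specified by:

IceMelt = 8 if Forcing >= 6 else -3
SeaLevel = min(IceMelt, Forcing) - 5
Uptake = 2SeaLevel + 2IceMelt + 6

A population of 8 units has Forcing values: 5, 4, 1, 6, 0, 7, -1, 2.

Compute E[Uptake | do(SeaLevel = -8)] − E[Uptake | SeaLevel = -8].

Every unit gets SeaLevel=-8 under the intervention. Uptake values become -16, -16, -16, 6, -16, 6, -16, -16; E[Uptake|do(SeaLevel=-8)] = -10.5.
Conditioning on SeaLevel=-8 selects the 6 unit(s) with Forcing ∈ {5, 4, 1, 0, -1, 2}. Their Uptake values: -16, -16, -16, -16, -16, -16. Mean = -16.
Difference = -10.5 − (-16) = 5.5.

5.5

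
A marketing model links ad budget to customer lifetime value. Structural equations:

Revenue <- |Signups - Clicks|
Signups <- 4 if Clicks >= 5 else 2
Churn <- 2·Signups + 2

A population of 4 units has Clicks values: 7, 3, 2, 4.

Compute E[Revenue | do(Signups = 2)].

Every unit gets Signups=2 under the intervention. Revenue values become 5, 1, 0, 2; E[Revenue|do(Signups=2)] = 2.

2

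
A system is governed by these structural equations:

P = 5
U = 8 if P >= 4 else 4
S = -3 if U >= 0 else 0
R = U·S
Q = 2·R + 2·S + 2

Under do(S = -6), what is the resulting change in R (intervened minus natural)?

The intervention breaks the incoming arrows to S: S = -3 if U >= 0 else 0 no longer applies, and S = -6.
U = 8 if P >= 4 else 4  [with P=5]  = 8
R = U·S  [with U=8, S=-6]  = -48
Without intervention: U = 8 if P >= 4 else 4  [with P=5]  = 8; S = -3 if U >= 0 else 0  [with U=8]  = -3; R = U·S  [with U=8, S=-3]  = -24.
Change = -48 − (-24) = -24.

-24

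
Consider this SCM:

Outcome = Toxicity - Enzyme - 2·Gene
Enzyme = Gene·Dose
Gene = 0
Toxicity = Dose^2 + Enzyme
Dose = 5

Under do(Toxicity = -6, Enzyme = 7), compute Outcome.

-13

The joint intervention fixes Toxicity = -6, Enzyme = 7, removing each variable's own equation.
Outcome = Toxicity - Enzyme - 2·Gene  [with Toxicity=-6, Enzyme=7, Gene=0]  = -13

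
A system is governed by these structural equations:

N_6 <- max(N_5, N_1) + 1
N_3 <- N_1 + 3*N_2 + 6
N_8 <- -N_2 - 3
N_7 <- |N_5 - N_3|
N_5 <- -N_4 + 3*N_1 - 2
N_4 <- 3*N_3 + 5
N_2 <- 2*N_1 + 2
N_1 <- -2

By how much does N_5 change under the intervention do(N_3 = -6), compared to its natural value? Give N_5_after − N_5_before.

do(N_3=-6) replaces the equation N_3 <- N_1 + 3*N_2 + 6 with the constant N_3 = -6.
N_4 = 3*N_3 + 5  [with N_3=-6]  = -13
N_5 = -N_4 + 3*N_1 - 2  [with N_4=-13, N_1=-2]  = 5
Without intervention: N_2 = 2*N_1 + 2  [with N_1=-2]  = -2; N_3 = N_1 + 3*N_2 + 6  [with N_1=-2, N_2=-2]  = -2; N_4 = 3*N_3 + 5  [with N_3=-2]  = -1; N_5 = -N_4 + 3*N_1 - 2  [with N_4=-1, N_1=-2]  = -7.
Change = 5 − (-7) = 12.

12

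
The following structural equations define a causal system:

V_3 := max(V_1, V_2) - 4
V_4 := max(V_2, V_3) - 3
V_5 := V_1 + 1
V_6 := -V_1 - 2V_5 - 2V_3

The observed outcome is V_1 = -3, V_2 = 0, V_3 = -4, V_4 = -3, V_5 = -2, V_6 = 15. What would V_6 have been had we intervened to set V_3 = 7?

-7

The intervention breaks the incoming arrows to V_3: V_3 := max(V_1, V_2) - 4 no longer applies, and V_3 = 7.
V_5 = V_1 + 1  [with V_1=-3]  = -2
V_6 = -V_1 - 2V_5 - 2V_3  [with V_1=-3, V_5=-2, V_3=7]  = -7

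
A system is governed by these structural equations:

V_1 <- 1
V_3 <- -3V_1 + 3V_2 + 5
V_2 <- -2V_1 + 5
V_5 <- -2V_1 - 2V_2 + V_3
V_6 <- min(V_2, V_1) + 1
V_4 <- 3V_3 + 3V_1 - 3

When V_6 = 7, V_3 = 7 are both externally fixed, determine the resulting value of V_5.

Under do(V_6 = 7, V_3 = 7), each intervened variable's structural equation is replaced by its fixed value.
V_2 = -2V_1 + 5  [with V_1=1]  = 3
V_5 = -2V_1 - 2V_2 + V_3  [with V_1=1, V_2=3, V_3=7]  = -1

-1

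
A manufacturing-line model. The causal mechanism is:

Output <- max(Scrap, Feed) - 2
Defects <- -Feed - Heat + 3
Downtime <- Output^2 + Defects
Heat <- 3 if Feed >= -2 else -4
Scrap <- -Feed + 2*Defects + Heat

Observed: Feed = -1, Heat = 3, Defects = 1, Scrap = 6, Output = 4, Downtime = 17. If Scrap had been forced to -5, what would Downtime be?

10

Under do(Scrap=-5), the mechanism Scrap <- -Feed + 2*Defects + Heat is discarded; Scrap is fixed at -5.
Heat = 3 if Feed >= -2 else -4  [with Feed=-1]  = 3
Defects = -Feed - Heat + 3  [with Feed=-1, Heat=3]  = 1
Output = max(Scrap, Feed) - 2  [with Scrap=-5, Feed=-1]  = -3
Downtime = Output^2 + Defects  [with Output=-3, Defects=1]  = 10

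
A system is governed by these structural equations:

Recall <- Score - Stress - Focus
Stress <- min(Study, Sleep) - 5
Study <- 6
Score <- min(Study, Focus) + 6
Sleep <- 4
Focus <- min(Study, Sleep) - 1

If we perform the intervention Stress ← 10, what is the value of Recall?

The intervention breaks the incoming arrows to Stress: Stress <- min(Study, Sleep) - 5 no longer applies, and Stress = 10.
Focus = min(Study, Sleep) - 1  [with Study=6, Sleep=4]  = 3
Score = min(Study, Focus) + 6  [with Study=6, Focus=3]  = 9
Recall = Score - Stress - Focus  [with Score=9, Stress=10, Focus=3]  = -4

-4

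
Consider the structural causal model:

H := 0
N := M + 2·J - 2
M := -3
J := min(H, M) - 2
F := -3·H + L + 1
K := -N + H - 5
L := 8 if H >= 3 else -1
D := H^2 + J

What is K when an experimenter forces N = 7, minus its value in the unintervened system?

do(N=7) replaces the equation N := M + 2·J - 2 with the constant N = 7.
K = -N + H - 5  [with N=7, H=0]  = -12
Without intervention: J = min(H, M) - 2  [with H=0, M=-3]  = -5; N = M + 2·J - 2  [with M=-3, J=-5]  = -15; K = -N + H - 5  [with N=-15, H=0]  = 10.
Change = -12 − 10 = -22.

-22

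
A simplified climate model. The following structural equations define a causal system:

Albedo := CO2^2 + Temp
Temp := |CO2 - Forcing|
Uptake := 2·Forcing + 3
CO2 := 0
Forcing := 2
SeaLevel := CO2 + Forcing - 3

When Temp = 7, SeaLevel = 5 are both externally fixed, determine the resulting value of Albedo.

The joint intervention fixes Temp = 7, SeaLevel = 5, removing each variable's own equation.
Albedo = CO2^2 + Temp  [with CO2=0, Temp=7]  = 7

7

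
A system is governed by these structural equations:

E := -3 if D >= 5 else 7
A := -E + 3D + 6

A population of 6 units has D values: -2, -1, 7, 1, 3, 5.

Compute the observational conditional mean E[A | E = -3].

Conditioning on E=-3 selects the 2 unit(s) with D ∈ {7, 5}. Their A values: 30, 24. Mean = 27.

27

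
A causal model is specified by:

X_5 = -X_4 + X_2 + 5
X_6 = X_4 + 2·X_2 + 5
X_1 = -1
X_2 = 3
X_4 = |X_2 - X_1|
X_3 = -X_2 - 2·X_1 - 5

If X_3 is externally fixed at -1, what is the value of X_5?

do(X_3=-1) replaces the equation X_3 = -X_2 - 2·X_1 - 5 with the constant X_3 = -1.
X_5 is not downstream of the intervention, so its value is determined by the original equations.
X_4 = |X_2 - X_1|  [with X_2=3, X_1=-1]  = 4
X_5 = -X_4 + X_2 + 5  [with X_4=4, X_2=3]  = 4

4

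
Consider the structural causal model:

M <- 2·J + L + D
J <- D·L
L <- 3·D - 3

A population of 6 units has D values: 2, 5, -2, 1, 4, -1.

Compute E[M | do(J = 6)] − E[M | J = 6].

do(J=6) breaks J's dependence on D. With J=6 fixed, M across the units is 17, 29, 1, 13, 25, 5, mean 15.
E[M|J=6] averages over only the 2 units with J=6 (D = 2, -1): M = 17, 5, mean 11.
Difference = 15 − 11 = 4.

4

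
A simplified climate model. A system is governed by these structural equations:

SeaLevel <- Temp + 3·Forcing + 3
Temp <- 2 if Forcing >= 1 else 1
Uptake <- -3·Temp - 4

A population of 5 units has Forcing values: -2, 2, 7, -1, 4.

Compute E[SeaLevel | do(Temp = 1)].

10

do(Temp=1) breaks Temp's dependence on Forcing. With Temp=1 fixed, SeaLevel across the units is -2, 10, 25, 1, 16, mean 10.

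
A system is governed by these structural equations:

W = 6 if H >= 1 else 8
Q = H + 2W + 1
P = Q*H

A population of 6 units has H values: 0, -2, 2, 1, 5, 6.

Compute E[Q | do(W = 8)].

Every unit gets W=8 under the intervention. Q values become 17, 15, 19, 18, 22, 23; E[Q|do(W=8)] = 19.

19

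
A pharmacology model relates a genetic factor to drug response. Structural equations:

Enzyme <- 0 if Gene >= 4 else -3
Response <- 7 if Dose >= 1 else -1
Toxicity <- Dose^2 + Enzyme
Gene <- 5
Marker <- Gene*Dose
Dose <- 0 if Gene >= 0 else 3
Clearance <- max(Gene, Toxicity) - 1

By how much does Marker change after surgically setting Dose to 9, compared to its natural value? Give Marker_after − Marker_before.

45

Under do(Dose=9), the mechanism Dose <- 0 if Gene >= 0 else 3 is discarded; Dose is fixed at 9.
Marker = Gene*Dose  [with Gene=5, Dose=9]  = 45
Without intervention: Dose = 0 if Gene >= 0 else 3  [with Gene=5]  = 0; Marker = Gene*Dose  [with Gene=5, Dose=0]  = 0.
Change = 45 − 0 = 45.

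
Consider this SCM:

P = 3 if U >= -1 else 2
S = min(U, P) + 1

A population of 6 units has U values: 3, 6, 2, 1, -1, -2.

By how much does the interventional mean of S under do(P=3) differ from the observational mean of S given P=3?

-0.6

Every unit gets P=3 under the intervention. S values become 4, 4, 3, 2, 0, -1; E[S|do(P=3)] = 2.
E[S|P=3] averages over only the 5 units with P=3 (U = 3, 6, 2, 1, -1): S = 4, 4, 3, 2, 0, mean 2.6.
Difference = 2 − 2.6 = -0.6.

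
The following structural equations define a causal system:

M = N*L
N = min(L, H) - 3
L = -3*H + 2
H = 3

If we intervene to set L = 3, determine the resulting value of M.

0

Under do(L=3), the mechanism L = -3*H + 2 is discarded; L is fixed at 3.
N = min(L, H) - 3  [with L=3, H=3]  = 0
M = N*L  [with N=0, L=3]  = 0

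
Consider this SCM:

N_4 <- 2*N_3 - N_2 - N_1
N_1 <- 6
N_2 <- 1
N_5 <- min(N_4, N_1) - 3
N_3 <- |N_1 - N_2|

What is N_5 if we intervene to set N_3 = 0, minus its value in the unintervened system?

-10

do(N_3=0) replaces the equation N_3 <- |N_1 - N_2| with the constant N_3 = 0.
N_4 = 2*N_3 - N_2 - N_1  [with N_3=0, N_2=1, N_1=6]  = -7
N_5 = min(N_4, N_1) - 3  [with N_4=-7, N_1=6]  = -10
Without intervention: N_3 = |N_1 - N_2|  [with N_1=6, N_2=1]  = 5; N_4 = 2*N_3 - N_2 - N_1  [with N_3=5, N_2=1, N_1=6]  = 3; N_5 = min(N_4, N_1) - 3  [with N_4=3, N_1=6]  = 0.
Change = -10 − 0 = -10.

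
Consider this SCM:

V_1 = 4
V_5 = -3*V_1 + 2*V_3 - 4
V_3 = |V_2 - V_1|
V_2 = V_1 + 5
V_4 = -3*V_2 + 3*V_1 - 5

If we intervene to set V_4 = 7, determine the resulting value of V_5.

-6

Intervening sets V_4 = 7 and removes its equation (V_4 = -3*V_2 + 3*V_1 - 5).
No directed path runs from V_4 to V_5, so V_5 keeps its natural value.
V_2 = V_1 + 5  [with V_1=4]  = 9
V_3 = |V_2 - V_1|  [with V_2=9, V_1=4]  = 5
V_5 = -3*V_1 + 2*V_3 - 4  [with V_1=4, V_3=5]  = -6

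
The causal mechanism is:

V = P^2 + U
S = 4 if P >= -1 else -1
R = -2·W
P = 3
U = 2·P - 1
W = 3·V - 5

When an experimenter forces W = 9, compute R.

The intervention breaks the incoming arrows to W: W = 3·V - 5 no longer applies, and W = 9.
R = -2·W  [with W=9]  = -18

-18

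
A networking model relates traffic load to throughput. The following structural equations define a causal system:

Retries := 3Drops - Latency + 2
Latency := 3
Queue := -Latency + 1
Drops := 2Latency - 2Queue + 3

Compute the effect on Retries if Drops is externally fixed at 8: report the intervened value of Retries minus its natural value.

The intervention breaks the incoming arrows to Drops: Drops := 2Latency - 2Queue + 3 no longer applies, and Drops = 8.
Retries = 3Drops - Latency + 2  [with Drops=8, Latency=3]  = 23
Without intervention: Queue = -Latency + 1  [with Latency=3]  = -2; Drops = 2Latency - 2Queue + 3  [with Latency=3, Queue=-2]  = 13; Retries = 3Drops - Latency + 2  [with Drops=13, Latency=3]  = 38.
Change = 23 − 38 = -15.

-15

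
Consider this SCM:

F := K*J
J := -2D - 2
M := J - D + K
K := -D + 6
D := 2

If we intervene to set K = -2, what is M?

-10

do(K=-2) replaces the equation K := -D + 6 with the constant K = -2.
J = -2D - 2  [with D=2]  = -6
M = J - D + K  [with J=-6, D=2, K=-2]  = -10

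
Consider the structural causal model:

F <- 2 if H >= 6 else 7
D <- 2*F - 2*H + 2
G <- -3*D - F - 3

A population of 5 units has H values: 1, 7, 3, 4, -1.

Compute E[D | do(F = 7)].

10.4

The intervention sets F=7 in all 5 units regardless of H. Recomputing D per unit gives 14, 2, 10, 8, 18; average 10.4.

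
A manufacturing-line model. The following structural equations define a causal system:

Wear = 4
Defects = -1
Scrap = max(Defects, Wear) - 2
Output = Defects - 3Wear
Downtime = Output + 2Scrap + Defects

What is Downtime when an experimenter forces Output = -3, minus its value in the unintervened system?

Intervening sets Output = -3 and removes its equation (Output = Defects - 3Wear).
Scrap = max(Defects, Wear) - 2  [with Defects=-1, Wear=4]  = 2
Downtime = Output + 2Scrap + Defects  [with Output=-3, Scrap=2, Defects=-1]  = 0
Without intervention: Scrap = max(Defects, Wear) - 2  [with Defects=-1, Wear=4]  = 2; Output = Defects - 3Wear  [with Defects=-1, Wear=4]  = -13; Downtime = Output + 2Scrap + Defects  [with Output=-13, Scrap=2, Defects=-1]  = -10.
Change = 0 − (-10) = 10.

10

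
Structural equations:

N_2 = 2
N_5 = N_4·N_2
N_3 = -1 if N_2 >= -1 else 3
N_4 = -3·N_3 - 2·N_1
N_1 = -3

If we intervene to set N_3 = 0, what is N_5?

12

do(N_3=0) replaces the equation N_3 = -1 if N_2 >= -1 else 3 with the constant N_3 = 0.
N_4 = -3·N_3 - 2·N_1  [with N_3=0, N_1=-3]  = 6
N_5 = N_4·N_2  [with N_4=6, N_2=2]  = 12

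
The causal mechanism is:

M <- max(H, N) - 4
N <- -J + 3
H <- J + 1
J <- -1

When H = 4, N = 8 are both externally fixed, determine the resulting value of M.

Setting H = 4, N = 8 by intervention discards those variables' equations.
M = max(H, N) - 4  [with H=4, N=8]  = 4

4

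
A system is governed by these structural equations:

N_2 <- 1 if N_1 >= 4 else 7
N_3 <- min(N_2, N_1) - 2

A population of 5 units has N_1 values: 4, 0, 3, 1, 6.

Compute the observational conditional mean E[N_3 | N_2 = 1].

Conditioning on N_2=1 selects the 2 unit(s) with N_1 ∈ {4, 6}. Their N_3 values: -1, -1. Mean = -1.

-1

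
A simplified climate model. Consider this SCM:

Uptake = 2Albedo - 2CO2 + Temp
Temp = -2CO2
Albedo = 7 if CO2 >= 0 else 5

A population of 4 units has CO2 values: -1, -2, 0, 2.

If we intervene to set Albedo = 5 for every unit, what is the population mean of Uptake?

Under do(Albedo=5), Albedo's equation is replaced by Albedo=5 for every unit. Per-unit Uptake: 14, 18, 10, 2. Mean = 11.

11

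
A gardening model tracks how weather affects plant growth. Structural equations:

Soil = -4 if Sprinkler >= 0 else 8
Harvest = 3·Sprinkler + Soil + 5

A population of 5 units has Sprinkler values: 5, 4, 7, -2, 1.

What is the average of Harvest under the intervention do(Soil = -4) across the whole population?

The intervention sets Soil=-4 in all 5 units regardless of Sprinkler. Recomputing Harvest per unit gives 16, 13, 22, -5, 4; average 10.

10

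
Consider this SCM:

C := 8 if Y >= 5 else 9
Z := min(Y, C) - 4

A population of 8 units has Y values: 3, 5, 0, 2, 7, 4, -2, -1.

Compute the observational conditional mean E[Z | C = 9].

Observing C=9 restricts to units where C's equation naturally yields 9: Y ∈ {3, 0, 2, 4, -2, -1}. In that subpopulation Z = -1, -4, -2, 0, -6, -5, mean -3.

-3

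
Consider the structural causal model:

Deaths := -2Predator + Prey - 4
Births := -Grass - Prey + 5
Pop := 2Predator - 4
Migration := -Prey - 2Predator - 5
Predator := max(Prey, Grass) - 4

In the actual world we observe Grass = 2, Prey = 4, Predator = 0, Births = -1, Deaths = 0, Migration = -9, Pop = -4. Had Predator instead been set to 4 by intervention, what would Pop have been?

The intervention breaks the incoming arrows to Predator: Predator := max(Prey, Grass) - 4 no longer applies, and Predator = 4.
Pop = 2Predator - 4  [with Predator=4]  = 4

4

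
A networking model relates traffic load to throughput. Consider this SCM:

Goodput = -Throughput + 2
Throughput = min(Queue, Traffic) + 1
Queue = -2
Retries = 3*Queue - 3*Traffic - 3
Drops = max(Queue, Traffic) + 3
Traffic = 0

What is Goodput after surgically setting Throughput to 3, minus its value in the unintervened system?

-4

The intervention breaks the incoming arrows to Throughput: Throughput = min(Queue, Traffic) + 1 no longer applies, and Throughput = 3.
Goodput = -Throughput + 2  [with Throughput=3]  = -1
Without intervention: Throughput = min(Queue, Traffic) + 1  [with Queue=-2, Traffic=0]  = -1; Goodput = -Throughput + 2  [with Throughput=-1]  = 3.
Change = -1 − 3 = -4.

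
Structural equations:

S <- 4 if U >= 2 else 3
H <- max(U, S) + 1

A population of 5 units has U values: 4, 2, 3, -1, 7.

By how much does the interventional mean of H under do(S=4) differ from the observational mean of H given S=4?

The intervention sets S=4 in all 5 units regardless of U. Recomputing H per unit gives 5, 5, 5, 5, 8; average 5.6.
Observing S=4 restricts to units where S's equation naturally yields 4: U ∈ {4, 2, 3, 7}. In that subpopulation H = 5, 5, 5, 8, mean 5.75.
Difference = 5.6 − 5.75 = -0.15.

-0.15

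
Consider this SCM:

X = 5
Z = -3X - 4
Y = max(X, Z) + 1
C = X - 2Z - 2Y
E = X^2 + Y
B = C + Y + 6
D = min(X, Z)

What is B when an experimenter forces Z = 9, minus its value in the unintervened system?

Under do(Z=9), the mechanism Z = -3X - 4 is discarded; Z is fixed at 9.
Y = max(X, Z) + 1  [with X=5, Z=9]  = 10
C = X - 2Z - 2Y  [with X=5, Z=9, Y=10]  = -33
B = C + Y + 6  [with C=-33, Y=10]  = -17
Without intervention: Z = -3X - 4  [with X=5]  = -19; Y = max(X, Z) + 1  [with X=5, Z=-19]  = 6; C = X - 2Z - 2Y  [with X=5, Z=-19, Y=6]  = 31; B = C + Y + 6  [with C=31, Y=6]  = 43.
Change = -17 − 43 = -60.

-60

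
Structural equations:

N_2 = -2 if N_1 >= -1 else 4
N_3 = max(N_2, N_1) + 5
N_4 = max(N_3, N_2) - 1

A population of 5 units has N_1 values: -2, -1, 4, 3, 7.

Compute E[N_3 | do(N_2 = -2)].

7.2

The intervention sets N_2=-2 in all 5 units regardless of N_1. Recomputing N_3 per unit gives 3, 4, 9, 8, 12; average 7.2.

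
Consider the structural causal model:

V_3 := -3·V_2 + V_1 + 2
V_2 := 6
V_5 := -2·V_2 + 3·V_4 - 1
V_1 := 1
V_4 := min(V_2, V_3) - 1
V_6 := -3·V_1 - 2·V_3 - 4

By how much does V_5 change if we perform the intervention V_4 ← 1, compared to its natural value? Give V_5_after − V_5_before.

Intervening sets V_4 = 1 and removes its equation (V_4 := min(V_2, V_3) - 1).
V_5 = -2·V_2 + 3·V_4 - 1  [with V_2=6, V_4=1]  = -10
Without intervention: V_3 = -3·V_2 + V_1 + 2  [with V_2=6, V_1=1]  = -15; V_4 = min(V_2, V_3) - 1  [with V_2=6, V_3=-15]  = -16; V_5 = -2·V_2 + 3·V_4 - 1  [with V_2=6, V_4=-16]  = -61.
Change = -10 − (-61) = 51.

51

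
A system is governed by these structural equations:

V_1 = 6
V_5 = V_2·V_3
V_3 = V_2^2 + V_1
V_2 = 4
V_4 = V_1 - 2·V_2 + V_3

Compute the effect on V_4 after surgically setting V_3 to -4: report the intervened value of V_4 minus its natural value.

The intervention breaks the incoming arrows to V_3: V_3 = V_2^2 + V_1 no longer applies, and V_3 = -4.
V_4 = V_1 - 2·V_2 + V_3  [with V_1=6, V_2=4, V_3=-4]  = -6
Without intervention: V_3 = V_2^2 + V_1  [with V_2=4, V_1=6]  = 22; V_4 = V_1 - 2·V_2 + V_3  [with V_1=6, V_2=4, V_3=22]  = 20.
Change = -6 − 20 = -26.

-26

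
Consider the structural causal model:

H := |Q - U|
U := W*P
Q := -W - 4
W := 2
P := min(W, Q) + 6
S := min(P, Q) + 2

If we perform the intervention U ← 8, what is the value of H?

14

Under do(U=8), the mechanism U := W*P is discarded; U is fixed at 8.
Q = -W - 4  [with W=2]  = -6
H = |Q - U|  [with Q=-6, U=8]  = 14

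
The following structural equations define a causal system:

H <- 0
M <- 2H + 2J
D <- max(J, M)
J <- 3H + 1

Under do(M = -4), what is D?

1

The intervention breaks the incoming arrows to M: M <- 2H + 2J no longer applies, and M = -4.
J = 3H + 1  [with H=0]  = 1
D = max(J, M)  [with J=1, M=-4]  = 1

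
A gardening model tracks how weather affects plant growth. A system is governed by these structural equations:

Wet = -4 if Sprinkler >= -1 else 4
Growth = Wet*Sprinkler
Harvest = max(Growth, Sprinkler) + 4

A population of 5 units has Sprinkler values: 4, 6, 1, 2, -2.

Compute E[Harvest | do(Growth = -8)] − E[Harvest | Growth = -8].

2.2

do(Growth=-8) breaks Growth's dependence on Sprinkler. With Growth=-8 fixed, Harvest across the units is 8, 10, 5, 6, 2, mean 6.2.
Observing Growth=-8 restricts to units where Growth's equation naturally yields -8: Sprinkler ∈ {2, -2}. In that subpopulation Harvest = 6, 2, mean 4.
Difference = 6.2 − 4 = 2.2.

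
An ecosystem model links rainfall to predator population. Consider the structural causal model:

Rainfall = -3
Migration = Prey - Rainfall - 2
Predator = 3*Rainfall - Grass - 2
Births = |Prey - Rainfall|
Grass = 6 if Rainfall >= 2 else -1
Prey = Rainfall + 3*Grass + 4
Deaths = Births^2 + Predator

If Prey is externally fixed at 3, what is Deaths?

The intervention breaks the incoming arrows to Prey: Prey = Rainfall + 3*Grass + 4 no longer applies, and Prey = 3.
Grass = 6 if Rainfall >= 2 else -1  [with Rainfall=-3]  = -1
Predator = 3*Rainfall - Grass - 2  [with Rainfall=-3, Grass=-1]  = -10
Births = |Prey - Rainfall|  [with Prey=3, Rainfall=-3]  = 6
Deaths = Births^2 + Predator  [with Births=6, Predator=-10]  = 26

26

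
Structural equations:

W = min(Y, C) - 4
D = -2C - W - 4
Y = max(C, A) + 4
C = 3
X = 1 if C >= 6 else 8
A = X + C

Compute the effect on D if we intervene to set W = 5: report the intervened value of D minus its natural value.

The intervention breaks the incoming arrows to W: W = min(Y, C) - 4 no longer applies, and W = 5.
D = -2C - W - 4  [with C=3, W=5]  = -15
Without intervention: X = 1 if C >= 6 else 8  [with C=3]  = 8; A = X + C  [with X=8, C=3]  = 11; Y = max(C, A) + 4  [with C=3, A=11]  = 15; W = min(Y, C) - 4  [with Y=15, C=3]  = -1; D = -2C - W - 4  [with C=3, W=-1]  = -9.
Change = -15 − (-9) = -6.

-6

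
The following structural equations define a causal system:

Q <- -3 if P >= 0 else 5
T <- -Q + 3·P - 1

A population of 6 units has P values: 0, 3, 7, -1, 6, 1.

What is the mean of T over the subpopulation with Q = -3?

E[T|Q=-3] averages over only the 5 units with Q=-3 (P = 0, 3, 7, 6, 1): T = 2, 11, 23, 20, 5, mean 12.2.

12.2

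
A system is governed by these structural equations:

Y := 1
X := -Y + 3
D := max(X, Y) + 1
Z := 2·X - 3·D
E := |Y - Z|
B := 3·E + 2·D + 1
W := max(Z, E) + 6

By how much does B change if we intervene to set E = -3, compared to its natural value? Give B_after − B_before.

-27

The intervention breaks the incoming arrows to E: E := |Y - Z| no longer applies, and E = -3.
X = -Y + 3  [with Y=1]  = 2
D = max(X, Y) + 1  [with X=2, Y=1]  = 3
B = 3·E + 2·D + 1  [with E=-3, D=3]  = -2
Without intervention: X = -Y + 3  [with Y=1]  = 2; D = max(X, Y) + 1  [with X=2, Y=1]  = 3; Z = 2·X - 3·D  [with X=2, D=3]  = -5; E = |Y - Z|  [with Y=1, Z=-5]  = 6; B = 3·E + 2·D + 1  [with E=6, D=3]  = 25.
Change = -2 − 25 = -27.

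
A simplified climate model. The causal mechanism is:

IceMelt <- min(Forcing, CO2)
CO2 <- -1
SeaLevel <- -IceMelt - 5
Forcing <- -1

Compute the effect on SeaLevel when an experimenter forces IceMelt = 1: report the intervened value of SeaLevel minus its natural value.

-2

The intervention breaks the incoming arrows to IceMelt: IceMelt <- min(Forcing, CO2) no longer applies, and IceMelt = 1.
SeaLevel = -IceMelt - 5  [with IceMelt=1]  = -6
Without intervention: IceMelt = min(Forcing, CO2)  [with Forcing=-1, CO2=-1]  = -1; SeaLevel = -IceMelt - 5  [with IceMelt=-1]  = -4.
Change = -6 − (-4) = -2.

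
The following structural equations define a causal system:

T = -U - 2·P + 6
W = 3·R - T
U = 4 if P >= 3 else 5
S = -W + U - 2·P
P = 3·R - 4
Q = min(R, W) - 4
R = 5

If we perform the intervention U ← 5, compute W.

36

do(U=5) replaces the equation U = 4 if P >= 3 else 5 with the constant U = 5.
P = 3·R - 4  [with R=5]  = 11
T = -U - 2·P + 6  [with U=5, P=11]  = -21
W = 3·R - T  [with R=5, T=-21]  = 36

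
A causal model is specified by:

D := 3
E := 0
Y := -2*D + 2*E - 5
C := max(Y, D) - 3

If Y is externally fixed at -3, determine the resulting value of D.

Under do(Y=-3), the mechanism Y := -2*D + 2*E - 5 is discarded; Y is fixed at -3.
D is not downstream of the intervention, so its value is determined by the original equations.

3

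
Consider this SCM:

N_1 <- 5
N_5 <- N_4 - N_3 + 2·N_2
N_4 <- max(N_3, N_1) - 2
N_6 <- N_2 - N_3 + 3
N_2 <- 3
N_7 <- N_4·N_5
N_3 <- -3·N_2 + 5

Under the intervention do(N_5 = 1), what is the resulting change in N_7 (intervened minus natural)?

Under do(N_5=1), the mechanism N_5 <- N_4 - N_3 + 2·N_2 is discarded; N_5 is fixed at 1.
N_3 = -3·N_2 + 5  [with N_2=3]  = -4
N_4 = max(N_3, N_1) - 2  [with N_3=-4, N_1=5]  = 3
N_7 = N_4·N_5  [with N_4=3, N_5=1]  = 3
Without intervention: N_3 = -3·N_2 + 5  [with N_2=3]  = -4; N_4 = max(N_3, N_1) - 2  [with N_3=-4, N_1=5]  = 3; N_5 = N_4 - N_3 + 2·N_2  [with N_4=3, N_3=-4, N_2=3]  = 13; N_7 = N_4·N_5  [with N_4=3, N_5=13]  = 39.
Change = 3 − 39 = -36.

-36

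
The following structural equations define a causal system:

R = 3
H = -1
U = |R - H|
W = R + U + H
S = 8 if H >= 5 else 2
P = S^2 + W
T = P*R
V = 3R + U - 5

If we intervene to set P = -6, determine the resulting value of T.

-18

Intervening sets P = -6 and removes its equation (P = S^2 + W).
T = P*R  [with P=-6, R=3]  = -18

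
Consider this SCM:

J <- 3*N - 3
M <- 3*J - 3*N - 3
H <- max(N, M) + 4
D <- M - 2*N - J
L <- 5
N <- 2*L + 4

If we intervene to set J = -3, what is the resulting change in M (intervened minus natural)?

-126

The intervention breaks the incoming arrows to J: J <- 3*N - 3 no longer applies, and J = -3.
N = 2*L + 4  [with L=5]  = 14
M = 3*J - 3*N - 3  [with J=-3, N=14]  = -54
Without intervention: N = 2*L + 4  [with L=5]  = 14; J = 3*N - 3  [with N=14]  = 39; M = 3*J - 3*N - 3  [with J=39, N=14]  = 72.
Change = -54 − 72 = -126.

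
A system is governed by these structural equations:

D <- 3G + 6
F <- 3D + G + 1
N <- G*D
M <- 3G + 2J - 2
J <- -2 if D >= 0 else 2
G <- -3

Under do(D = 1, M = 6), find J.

-2

The joint intervention fixes D = 1, M = 6, removing each variable's own equation.
J = -2 if D >= 0 else 2  [with D=1]  = -2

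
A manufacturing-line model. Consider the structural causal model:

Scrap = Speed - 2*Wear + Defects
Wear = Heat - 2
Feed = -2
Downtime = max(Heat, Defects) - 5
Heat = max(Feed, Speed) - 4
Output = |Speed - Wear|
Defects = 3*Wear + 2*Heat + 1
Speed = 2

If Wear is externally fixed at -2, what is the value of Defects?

Intervening sets Wear = -2 and removes its equation (Wear = Heat - 2).
Heat = max(Feed, Speed) - 4  [with Feed=-2, Speed=2]  = -2
Defects = 3*Wear + 2*Heat + 1  [with Wear=-2, Heat=-2]  = -9

-9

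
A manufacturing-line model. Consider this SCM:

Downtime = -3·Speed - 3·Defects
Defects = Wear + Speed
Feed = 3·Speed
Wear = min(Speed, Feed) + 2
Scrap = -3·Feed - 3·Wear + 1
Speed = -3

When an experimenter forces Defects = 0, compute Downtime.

9

Under do(Defects=0), the mechanism Defects = Wear + Speed is discarded; Defects is fixed at 0.
Downtime = -3·Speed - 3·Defects  [with Speed=-3, Defects=0]  = 9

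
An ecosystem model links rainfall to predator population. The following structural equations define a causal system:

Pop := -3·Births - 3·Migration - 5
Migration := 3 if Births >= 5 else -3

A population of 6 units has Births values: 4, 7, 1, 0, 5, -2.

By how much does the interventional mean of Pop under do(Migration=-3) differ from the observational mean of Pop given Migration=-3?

Under do(Migration=-3), Migration's equation is replaced by Migration=-3 for every unit. Per-unit Pop: -8, -17, 1, 4, -11, 10. Mean = -3.5.
Observing Migration=-3 restricts to units where Migration's equation naturally yields -3: Births ∈ {4, 1, 0, -2}. In that subpopulation Pop = -8, 1, 4, 10, mean 1.75.
Difference = -3.5 − 1.75 = -5.25.

-5.25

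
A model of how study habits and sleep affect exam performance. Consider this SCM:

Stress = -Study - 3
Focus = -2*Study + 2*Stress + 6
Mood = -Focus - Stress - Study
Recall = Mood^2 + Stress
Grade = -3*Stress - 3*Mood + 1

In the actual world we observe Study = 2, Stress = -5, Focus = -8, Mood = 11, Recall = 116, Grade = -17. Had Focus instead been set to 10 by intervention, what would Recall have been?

44

do(Focus=10) replaces the equation Focus = -2*Study + 2*Stress + 6 with the constant Focus = 10.
Stress = -Study - 3  [with Study=2]  = -5
Mood = -Focus - Stress - Study  [with Focus=10, Stress=-5, Study=2]  = -7
Recall = Mood^2 + Stress  [with Mood=-7, Stress=-5]  = 44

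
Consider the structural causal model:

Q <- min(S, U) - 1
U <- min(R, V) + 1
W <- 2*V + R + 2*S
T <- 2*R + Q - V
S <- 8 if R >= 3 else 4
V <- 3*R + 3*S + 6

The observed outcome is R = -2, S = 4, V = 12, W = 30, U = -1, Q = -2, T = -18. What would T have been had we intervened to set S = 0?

-6

Under do(S=0), the mechanism S <- 8 if R >= 3 else 4 is discarded; S is fixed at 0.
V = 3*R + 3*S + 6  [with R=-2, S=0]  = 0
U = min(R, V) + 1  [with R=-2, V=0]  = -1
Q = min(S, U) - 1  [with S=0, U=-1]  = -2
T = 2*R + Q - V  [with R=-2, Q=-2, V=0]  = -6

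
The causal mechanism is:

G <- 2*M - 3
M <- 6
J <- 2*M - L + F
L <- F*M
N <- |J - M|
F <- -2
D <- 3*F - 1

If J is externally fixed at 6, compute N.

Intervening sets J = 6 and removes its equation (J <- 2*M - L + F).
N = |J - M|  [with J=6, M=6]  = 0

0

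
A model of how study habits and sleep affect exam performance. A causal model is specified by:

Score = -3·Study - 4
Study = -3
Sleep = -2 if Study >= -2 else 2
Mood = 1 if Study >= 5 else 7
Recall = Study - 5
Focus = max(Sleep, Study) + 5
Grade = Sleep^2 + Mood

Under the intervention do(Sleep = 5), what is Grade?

32

Under do(Sleep=5), the mechanism Sleep = -2 if Study >= -2 else 2 is discarded; Sleep is fixed at 5.
Mood = 1 if Study >= 5 else 7  [with Study=-3]  = 7
Grade = Sleep^2 + Mood  [with Sleep=5, Mood=7]  = 32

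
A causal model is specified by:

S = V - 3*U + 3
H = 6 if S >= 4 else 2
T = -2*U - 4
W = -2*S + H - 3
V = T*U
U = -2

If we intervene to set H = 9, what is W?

The intervention breaks the incoming arrows to H: H = 6 if S >= 4 else 2 no longer applies, and H = 9.
T = -2*U - 4  [with U=-2]  = 0
V = T*U  [with T=0, U=-2]  = 0
S = V - 3*U + 3  [with V=0, U=-2]  = 9
W = -2*S + H - 3  [with S=9, H=9]  = -12

-12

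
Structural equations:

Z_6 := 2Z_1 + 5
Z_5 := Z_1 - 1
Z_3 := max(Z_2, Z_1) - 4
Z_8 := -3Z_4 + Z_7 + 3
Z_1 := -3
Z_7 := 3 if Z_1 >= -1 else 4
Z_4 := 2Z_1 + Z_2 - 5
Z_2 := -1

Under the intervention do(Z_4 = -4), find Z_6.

Under do(Z_4=-4), the mechanism Z_4 := 2Z_1 + Z_2 - 5 is discarded; Z_4 is fixed at -4.
Since Z_6 is not a descendant of the intervened variable, it is unaffected.
Z_6 = 2Z_1 + 5  [with Z_1=-3]  = -1

-1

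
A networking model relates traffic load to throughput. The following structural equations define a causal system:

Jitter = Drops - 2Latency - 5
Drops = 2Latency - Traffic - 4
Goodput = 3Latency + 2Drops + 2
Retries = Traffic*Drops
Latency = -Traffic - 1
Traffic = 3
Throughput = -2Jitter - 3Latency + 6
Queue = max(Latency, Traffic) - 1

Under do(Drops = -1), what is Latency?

-4

The intervention breaks the incoming arrows to Drops: Drops = 2Latency - Traffic - 4 no longer applies, and Drops = -1.
Since Latency is not a descendant of the intervened variable, it is unaffected.
Latency = -Traffic - 1  [with Traffic=3]  = -4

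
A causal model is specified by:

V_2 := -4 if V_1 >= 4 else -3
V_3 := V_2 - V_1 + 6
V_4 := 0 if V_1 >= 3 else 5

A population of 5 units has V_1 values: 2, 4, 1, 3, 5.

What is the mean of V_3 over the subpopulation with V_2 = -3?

E[V_3|V_2=-3] averages over only the 3 units with V_2=-3 (V_1 = 2, 1, 3): V_3 = 1, 2, 0, mean 1.

1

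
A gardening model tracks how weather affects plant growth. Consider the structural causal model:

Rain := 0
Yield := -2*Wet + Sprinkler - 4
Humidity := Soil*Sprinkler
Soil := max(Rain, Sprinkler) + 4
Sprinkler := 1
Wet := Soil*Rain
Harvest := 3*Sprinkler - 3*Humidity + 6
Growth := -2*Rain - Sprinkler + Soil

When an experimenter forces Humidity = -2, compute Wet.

0

do(Humidity=-2) replaces the equation Humidity := Soil*Sprinkler with the constant Humidity = -2.
No directed path runs from Humidity to Wet, so Wet keeps its natural value.
Soil = max(Rain, Sprinkler) + 4  [with Rain=0, Sprinkler=1]  = 5
Wet = Soil*Rain  [with Soil=5, Rain=0]  = 0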